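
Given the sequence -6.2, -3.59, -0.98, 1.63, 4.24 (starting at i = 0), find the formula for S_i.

Check differences: -3.59 - -6.2 = 2.61
-0.98 - -3.59 = 2.61
Common difference d = 2.61.
First term a = -6.2.
Formula: S_i = -6.20 + 2.61*i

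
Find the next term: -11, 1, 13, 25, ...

Differences: 1 - -11 = 12
This is an arithmetic sequence with common difference d = 12.
Next term = 25 + 12 = 37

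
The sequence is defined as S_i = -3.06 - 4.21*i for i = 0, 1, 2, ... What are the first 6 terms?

This is an arithmetic sequence.
i=0: S_0 = -3.06 + -4.21*0 = -3.06
i=1: S_1 = -3.06 + -4.21*1 = -7.27
i=2: S_2 = -3.06 + -4.21*2 = -11.48
i=3: S_3 = -3.06 + -4.21*3 = -15.69
i=4: S_4 = -3.06 + -4.21*4 = -19.9
i=5: S_5 = -3.06 + -4.21*5 = -24.11
The first 6 terms are: [-3.06, -7.27, -11.48, -15.69, -19.9, -24.11]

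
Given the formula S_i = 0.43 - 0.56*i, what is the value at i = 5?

S_5 = 0.43 + -0.56*5 = 0.43 + -2.8 = -2.37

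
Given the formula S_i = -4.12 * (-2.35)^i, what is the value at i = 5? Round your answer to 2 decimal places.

S_5 = -4.12 * (-2.35)^5 ≈ -4.12 * -71.6703 ≈ 295.28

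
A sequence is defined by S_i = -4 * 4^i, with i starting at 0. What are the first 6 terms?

This is a geometric sequence.
i=0: S_0 = -4 * 4^0 = -4
i=1: S_1 = -4 * 4^1 = -16
i=2: S_2 = -4 * 4^2 = -64
i=3: S_3 = -4 * 4^3 = -256
i=4: S_4 = -4 * 4^4 = -1024
i=5: S_5 = -4 * 4^5 = -4096
The first 6 terms are: [-4, -16, -64, -256, -1024, -4096]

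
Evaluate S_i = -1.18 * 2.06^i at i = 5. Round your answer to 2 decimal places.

S_5 = -1.18 * 2.06^5 ≈ -1.18 * 37.0968 ≈ -43.77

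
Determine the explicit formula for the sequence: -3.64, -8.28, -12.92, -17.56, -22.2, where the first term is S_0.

Check differences: -8.28 - -3.64 = -4.64
-12.92 - -8.28 = -4.64
Common difference d = -4.64.
First term a = -3.64.
Formula: S_i = -3.64 - 4.64*i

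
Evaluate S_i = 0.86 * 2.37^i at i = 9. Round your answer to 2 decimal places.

S_9 = 0.86 * 2.37^9 ≈ 0.86 * 2359.039 ≈ 2028.77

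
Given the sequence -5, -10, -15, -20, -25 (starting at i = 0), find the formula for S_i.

Check differences: -10 - -5 = -5
-15 - -10 = -5
Common difference d = -5.
First term a = -5.
Formula: S_i = -5 - 5*i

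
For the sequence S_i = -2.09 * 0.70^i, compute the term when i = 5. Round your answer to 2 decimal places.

S_5 = -2.09 * 0.7^5 ≈ -2.09 * 0.1681 ≈ -0.35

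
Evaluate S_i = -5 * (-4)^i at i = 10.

S_10 = -5 * (-4)^10 = -5 * 1048576 = -5242880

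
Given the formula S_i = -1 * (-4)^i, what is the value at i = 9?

S_9 = -1 * (-4)^9 = -1 * -262144 = 262144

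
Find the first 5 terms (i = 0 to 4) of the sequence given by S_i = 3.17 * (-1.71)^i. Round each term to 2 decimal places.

This is a geometric sequence.
i=0: S_0 = 3.17 * (-1.71)^0 = 3.17
i=1: S_1 = 3.17 * (-1.71)^1 ≈ -5.42
i=2: S_2 = 3.17 * (-1.71)^2 ≈ 9.27
i=3: S_3 = 3.17 * (-1.71)^3 ≈ -15.85
i=4: S_4 = 3.17 * (-1.71)^4 ≈ 27.1
The first 5 terms are: [3.17, -5.42, 9.27, -15.85, 27.1]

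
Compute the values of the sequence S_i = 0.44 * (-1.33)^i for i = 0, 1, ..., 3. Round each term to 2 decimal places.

This is a geometric sequence.
i=0: S_0 = 0.44 * (-1.33)^0 = 0.44
i=1: S_1 = 0.44 * (-1.33)^1 ≈ -0.59
i=2: S_2 = 0.44 * (-1.33)^2 ≈ 0.78
i=3: S_3 = 0.44 * (-1.33)^3 ≈ -1.04
The first 4 terms are: [0.44, -0.59, 0.78, -1.04]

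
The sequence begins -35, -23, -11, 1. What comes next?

Differences: -23 - -35 = 12
This is an arithmetic sequence with common difference d = 12.
Next term = 1 + 12 = 13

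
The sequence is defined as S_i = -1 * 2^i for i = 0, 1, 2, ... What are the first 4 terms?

This is a geometric sequence.
i=0: S_0 = -1 * 2^0 = -1
i=1: S_1 = -1 * 2^1 = -2
i=2: S_2 = -1 * 2^2 = -4
i=3: S_3 = -1 * 2^3 = -8
The first 4 terms are: [-1, -2, -4, -8]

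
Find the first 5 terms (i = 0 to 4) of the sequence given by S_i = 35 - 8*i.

This is an arithmetic sequence.
i=0: S_0 = 35 + -8*0 = 35
i=1: S_1 = 35 + -8*1 = 27
i=2: S_2 = 35 + -8*2 = 19
i=3: S_3 = 35 + -8*3 = 11
i=4: S_4 = 35 + -8*4 = 3
The first 5 terms are: [35, 27, 19, 11, 3]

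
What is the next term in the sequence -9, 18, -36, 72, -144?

Ratios: 18 / -9 = -2.0
This is a geometric sequence with common ratio r = -2.
Next term = -144 * -2 = 288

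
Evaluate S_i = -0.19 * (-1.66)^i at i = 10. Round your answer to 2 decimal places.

S_10 = -0.19 * (-1.66)^10 ≈ -0.19 * 158.8843 ≈ -30.19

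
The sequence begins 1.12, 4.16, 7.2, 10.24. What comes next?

Differences: 4.16 - 1.12 = 3.04
This is an arithmetic sequence with common difference d = 3.04.
Next term = 10.24 + 3.04 = 13.28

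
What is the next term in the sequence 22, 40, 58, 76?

Differences: 40 - 22 = 18
This is an arithmetic sequence with common difference d = 18.
Next term = 76 + 18 = 94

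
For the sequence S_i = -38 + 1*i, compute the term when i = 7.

S_7 = -38 + 1*7 = -38 + 7 = -31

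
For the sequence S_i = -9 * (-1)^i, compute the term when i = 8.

S_8 = -9 * (-1)^8 = -9 * 1 = -9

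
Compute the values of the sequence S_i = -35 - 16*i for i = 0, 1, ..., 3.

This is an arithmetic sequence.
i=0: S_0 = -35 + -16*0 = -35
i=1: S_1 = -35 + -16*1 = -51
i=2: S_2 = -35 + -16*2 = -67
i=3: S_3 = -35 + -16*3 = -83
The first 4 terms are: [-35, -51, -67, -83]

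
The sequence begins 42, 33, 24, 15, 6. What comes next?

Differences: 33 - 42 = -9
This is an arithmetic sequence with common difference d = -9.
Next term = 6 + -9 = -3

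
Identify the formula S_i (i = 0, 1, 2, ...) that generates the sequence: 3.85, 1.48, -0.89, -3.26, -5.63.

Check differences: 1.48 - 3.85 = -2.37
-0.89 - 1.48 = -2.37
Common difference d = -2.37.
First term a = 3.85.
Formula: S_i = 3.85 - 2.37*i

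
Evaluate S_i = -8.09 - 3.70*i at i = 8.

S_8 = -8.09 + -3.7*8 = -8.09 + -29.6 = -37.69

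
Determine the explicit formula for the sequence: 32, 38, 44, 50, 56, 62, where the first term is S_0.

Check differences: 38 - 32 = 6
44 - 38 = 6
Common difference d = 6.
First term a = 32.
Formula: S_i = 32 + 6*i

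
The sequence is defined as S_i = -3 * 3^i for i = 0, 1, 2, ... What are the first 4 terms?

This is a geometric sequence.
i=0: S_0 = -3 * 3^0 = -3
i=1: S_1 = -3 * 3^1 = -9
i=2: S_2 = -3 * 3^2 = -27
i=3: S_3 = -3 * 3^3 = -81
The first 4 terms are: [-3, -9, -27, -81]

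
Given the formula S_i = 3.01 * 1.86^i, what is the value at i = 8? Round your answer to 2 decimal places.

S_8 = 3.01 * 1.86^8 ≈ 3.01 * 143.2529 ≈ 431.19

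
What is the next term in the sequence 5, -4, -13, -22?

Differences: -4 - 5 = -9
This is an arithmetic sequence with common difference d = -9.
Next term = -22 + -9 = -31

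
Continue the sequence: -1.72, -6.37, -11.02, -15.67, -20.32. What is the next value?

Differences: -6.37 - -1.72 = -4.65
This is an arithmetic sequence with common difference d = -4.65.
Next term = -20.32 + -4.65 = -24.97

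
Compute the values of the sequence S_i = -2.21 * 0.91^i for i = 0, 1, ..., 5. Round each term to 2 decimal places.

This is a geometric sequence.
i=0: S_0 = -2.21 * 0.91^0 = -2.21
i=1: S_1 = -2.21 * 0.91^1 ≈ -2.01
i=2: S_2 = -2.21 * 0.91^2 ≈ -1.83
i=3: S_3 = -2.21 * 0.91^3 ≈ -1.67
i=4: S_4 = -2.21 * 0.91^4 ≈ -1.52
i=5: S_5 = -2.21 * 0.91^5 ≈ -1.38
The first 6 terms are: [-2.21, -2.01, -1.83, -1.67, -1.52, -1.38]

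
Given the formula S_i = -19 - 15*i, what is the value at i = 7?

S_7 = -19 + -15*7 = -19 + -105 = -124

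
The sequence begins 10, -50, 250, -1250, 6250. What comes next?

Ratios: -50 / 10 = -5.0
This is a geometric sequence with common ratio r = -5.
Next term = 6250 * -5 = -31250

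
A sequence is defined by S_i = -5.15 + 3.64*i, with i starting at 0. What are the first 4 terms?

This is an arithmetic sequence.
i=0: S_0 = -5.15 + 3.64*0 = -5.15
i=1: S_1 = -5.15 + 3.64*1 = -1.51
i=2: S_2 = -5.15 + 3.64*2 = 2.13
i=3: S_3 = -5.15 + 3.64*3 = 5.77
The first 4 terms are: [-5.15, -1.51, 2.13, 5.77]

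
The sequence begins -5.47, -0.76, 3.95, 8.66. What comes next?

Differences: -0.76 - -5.47 = 4.71
This is an arithmetic sequence with common difference d = 4.71.
Next term = 8.66 + 4.71 = 13.37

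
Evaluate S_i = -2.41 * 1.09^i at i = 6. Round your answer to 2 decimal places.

S_6 = -2.41 * 1.09^6 ≈ -2.41 * 1.6771 ≈ -4.04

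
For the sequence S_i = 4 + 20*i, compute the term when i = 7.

S_7 = 4 + 20*7 = 4 + 140 = 144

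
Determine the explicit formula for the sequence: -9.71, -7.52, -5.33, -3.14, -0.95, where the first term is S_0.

Check differences: -7.52 - -9.71 = 2.19
-5.33 - -7.52 = 2.19
Common difference d = 2.19.
First term a = -9.71.
Formula: S_i = -9.71 + 2.19*i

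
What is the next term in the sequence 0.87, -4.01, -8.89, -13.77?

Differences: -4.01 - 0.87 = -4.88
This is an arithmetic sequence with common difference d = -4.88.
Next term = -13.77 + -4.88 = -18.65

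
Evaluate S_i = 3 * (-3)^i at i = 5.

S_5 = 3 * (-3)^5 = 3 * -243 = -729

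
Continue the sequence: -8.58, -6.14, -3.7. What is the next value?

Differences: -6.14 - -8.58 = 2.44
This is an arithmetic sequence with common difference d = 2.44.
Next term = -3.7 + 2.44 = -1.26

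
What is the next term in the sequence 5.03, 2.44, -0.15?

Differences: 2.44 - 5.03 = -2.59
This is an arithmetic sequence with common difference d = -2.59.
Next term = -0.15 + -2.59 = -2.74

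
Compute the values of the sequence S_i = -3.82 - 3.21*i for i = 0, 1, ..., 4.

This is an arithmetic sequence.
i=0: S_0 = -3.82 + -3.21*0 = -3.82
i=1: S_1 = -3.82 + -3.21*1 = -7.03
i=2: S_2 = -3.82 + -3.21*2 = -10.24
i=3: S_3 = -3.82 + -3.21*3 = -13.45
i=4: S_4 = -3.82 + -3.21*4 = -16.66
The first 5 terms are: [-3.82, -7.03, -10.24, -13.45, -16.66]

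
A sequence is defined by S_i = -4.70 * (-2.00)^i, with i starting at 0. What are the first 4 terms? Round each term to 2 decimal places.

This is a geometric sequence.
i=0: S_0 = -4.7 * (-2.0)^0 = -4.7
i=1: S_1 = -4.7 * (-2.0)^1 = 9.4
i=2: S_2 = -4.7 * (-2.0)^2 = -18.8
i=3: S_3 = -4.7 * (-2.0)^3 = 37.6
The first 4 terms are: [-4.7, 9.4, -18.8, 37.6]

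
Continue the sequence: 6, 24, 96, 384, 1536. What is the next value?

Ratios: 24 / 6 = 4.0
This is a geometric sequence with common ratio r = 4.
Next term = 1536 * 4 = 6144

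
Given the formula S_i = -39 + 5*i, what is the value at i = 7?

S_7 = -39 + 5*7 = -39 + 35 = -4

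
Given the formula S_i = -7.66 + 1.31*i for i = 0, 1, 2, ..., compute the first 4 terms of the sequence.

This is an arithmetic sequence.
i=0: S_0 = -7.66 + 1.31*0 = -7.66
i=1: S_1 = -7.66 + 1.31*1 = -6.35
i=2: S_2 = -7.66 + 1.31*2 = -5.04
i=3: S_3 = -7.66 + 1.31*3 = -3.73
The first 4 terms are: [-7.66, -6.35, -5.04, -3.73]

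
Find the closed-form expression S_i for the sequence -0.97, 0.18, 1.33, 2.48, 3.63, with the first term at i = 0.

Check differences: 0.18 - -0.97 = 1.15
1.33 - 0.18 = 1.15
Common difference d = 1.15.
First term a = -0.97.
Formula: S_i = -0.97 + 1.15*i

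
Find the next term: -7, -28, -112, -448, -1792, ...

Ratios: -28 / -7 = 4.0
This is a geometric sequence with common ratio r = 4.
Next term = -1792 * 4 = -7168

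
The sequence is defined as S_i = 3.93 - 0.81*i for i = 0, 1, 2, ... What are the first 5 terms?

This is an arithmetic sequence.
i=0: S_0 = 3.93 + -0.81*0 = 3.93
i=1: S_1 = 3.93 + -0.81*1 = 3.12
i=2: S_2 = 3.93 + -0.81*2 = 2.31
i=3: S_3 = 3.93 + -0.81*3 = 1.5
i=4: S_4 = 3.93 + -0.81*4 = 0.69
The first 5 terms are: [3.93, 3.12, 2.31, 1.5, 0.69]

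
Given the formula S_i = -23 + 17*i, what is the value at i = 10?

S_10 = -23 + 17*10 = -23 + 170 = 147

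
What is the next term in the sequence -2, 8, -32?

Ratios: 8 / -2 = -4.0
This is a geometric sequence with common ratio r = -4.
Next term = -32 * -4 = 128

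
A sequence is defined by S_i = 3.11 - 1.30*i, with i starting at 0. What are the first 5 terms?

This is an arithmetic sequence.
i=0: S_0 = 3.11 + -1.3*0 = 3.11
i=1: S_1 = 3.11 + -1.3*1 = 1.81
i=2: S_2 = 3.11 + -1.3*2 = 0.51
i=3: S_3 = 3.11 + -1.3*3 = -0.79
i=4: S_4 = 3.11 + -1.3*4 = -2.09
The first 5 terms are: [3.11, 1.81, 0.51, -0.79, -2.09]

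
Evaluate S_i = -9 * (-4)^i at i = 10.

S_10 = -9 * (-4)^10 = -9 * 1048576 = -9437184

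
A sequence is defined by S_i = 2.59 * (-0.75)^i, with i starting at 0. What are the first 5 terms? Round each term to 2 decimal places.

This is a geometric sequence.
i=0: S_0 = 2.59 * (-0.75)^0 = 2.59
i=1: S_1 = 2.59 * (-0.75)^1 ≈ -1.94
i=2: S_2 = 2.59 * (-0.75)^2 ≈ 1.46
i=3: S_3 = 2.59 * (-0.75)^3 ≈ -1.09
i=4: S_4 = 2.59 * (-0.75)^4 ≈ 0.82
The first 5 terms are: [2.59, -1.94, 1.46, -1.09, 0.82]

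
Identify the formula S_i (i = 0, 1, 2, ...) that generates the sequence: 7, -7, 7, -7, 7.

Check ratios: -7 / 7 = -1.0
Common ratio r = -1.
First term a = 7.
Formula: S_i = 7 * (-1)^i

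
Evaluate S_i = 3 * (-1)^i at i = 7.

S_7 = 3 * (-1)^7 = 3 * -1 = -3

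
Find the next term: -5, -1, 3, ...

Differences: -1 - -5 = 4
This is an arithmetic sequence with common difference d = 4.
Next term = 3 + 4 = 7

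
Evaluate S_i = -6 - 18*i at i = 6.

S_6 = -6 + -18*6 = -6 + -108 = -114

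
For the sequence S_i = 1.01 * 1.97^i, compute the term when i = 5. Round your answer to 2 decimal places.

S_5 = 1.01 * 1.97^5 ≈ 1.01 * 29.6709 ≈ 29.97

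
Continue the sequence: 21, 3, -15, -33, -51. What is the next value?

Differences: 3 - 21 = -18
This is an arithmetic sequence with common difference d = -18.
Next term = -51 + -18 = -69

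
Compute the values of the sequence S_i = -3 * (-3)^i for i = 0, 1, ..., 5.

This is a geometric sequence.
i=0: S_0 = -3 * (-3)^0 = -3
i=1: S_1 = -3 * (-3)^1 = 9
i=2: S_2 = -3 * (-3)^2 = -27
i=3: S_3 = -3 * (-3)^3 = 81
i=4: S_4 = -3 * (-3)^4 = -243
i=5: S_5 = -3 * (-3)^5 = 729
The first 6 terms are: [-3, 9, -27, 81, -243, 729]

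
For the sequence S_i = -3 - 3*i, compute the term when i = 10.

S_10 = -3 + -3*10 = -3 + -30 = -33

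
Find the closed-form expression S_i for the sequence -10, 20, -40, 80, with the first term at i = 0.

Check ratios: 20 / -10 = -2.0
Common ratio r = -2.
First term a = -10.
Formula: S_i = -10 * (-2)^i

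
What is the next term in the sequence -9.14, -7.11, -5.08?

Differences: -7.11 - -9.14 = 2.03
This is an arithmetic sequence with common difference d = 2.03.
Next term = -5.08 + 2.03 = -3.05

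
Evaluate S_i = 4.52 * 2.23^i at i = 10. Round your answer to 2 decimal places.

S_10 = 4.52 * 2.23^10 ≈ 4.52 * 3041.2256 ≈ 13746.34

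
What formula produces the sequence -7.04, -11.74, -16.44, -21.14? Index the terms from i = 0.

Check differences: -11.74 - -7.04 = -4.7
-16.44 - -11.74 = -4.7
Common difference d = -4.7.
First term a = -7.04.
Formula: S_i = -7.04 - 4.70*i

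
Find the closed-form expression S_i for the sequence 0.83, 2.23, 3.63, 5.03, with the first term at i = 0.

Check differences: 2.23 - 0.83 = 1.4
3.63 - 2.23 = 1.4
Common difference d = 1.4.
First term a = 0.83.
Formula: S_i = 0.83 + 1.40*i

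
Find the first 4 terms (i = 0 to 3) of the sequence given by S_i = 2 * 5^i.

This is a geometric sequence.
i=0: S_0 = 2 * 5^0 = 2
i=1: S_1 = 2 * 5^1 = 10
i=2: S_2 = 2 * 5^2 = 50
i=3: S_3 = 2 * 5^3 = 250
The first 4 terms are: [2, 10, 50, 250]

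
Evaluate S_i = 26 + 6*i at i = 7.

S_7 = 26 + 6*7 = 26 + 42 = 68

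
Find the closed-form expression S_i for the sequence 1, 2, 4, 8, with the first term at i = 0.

Check ratios: 2 / 1 = 2.0
Common ratio r = 2.
First term a = 1.
Formula: S_i = 1 * 2^i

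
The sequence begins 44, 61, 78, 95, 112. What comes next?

Differences: 61 - 44 = 17
This is an arithmetic sequence with common difference d = 17.
Next term = 112 + 17 = 129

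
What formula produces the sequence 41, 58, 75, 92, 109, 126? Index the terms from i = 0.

Check differences: 58 - 41 = 17
75 - 58 = 17
Common difference d = 17.
First term a = 41.
Formula: S_i = 41 + 17*i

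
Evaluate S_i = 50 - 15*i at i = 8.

S_8 = 50 + -15*8 = 50 + -120 = -70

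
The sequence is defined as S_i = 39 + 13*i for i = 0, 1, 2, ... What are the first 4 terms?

This is an arithmetic sequence.
i=0: S_0 = 39 + 13*0 = 39
i=1: S_1 = 39 + 13*1 = 52
i=2: S_2 = 39 + 13*2 = 65
i=3: S_3 = 39 + 13*3 = 78
The first 4 terms are: [39, 52, 65, 78]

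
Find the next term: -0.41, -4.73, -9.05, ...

Differences: -4.73 - -0.41 = -4.32
This is an arithmetic sequence with common difference d = -4.32.
Next term = -9.05 + -4.32 = -13.37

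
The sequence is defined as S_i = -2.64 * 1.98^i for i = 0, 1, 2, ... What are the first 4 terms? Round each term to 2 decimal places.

This is a geometric sequence.
i=0: S_0 = -2.64 * 1.98^0 = -2.64
i=1: S_1 = -2.64 * 1.98^1 ≈ -5.23
i=2: S_2 = -2.64 * 1.98^2 ≈ -10.35
i=3: S_3 = -2.64 * 1.98^3 ≈ -20.49
The first 4 terms are: [-2.64, -5.23, -10.35, -20.49]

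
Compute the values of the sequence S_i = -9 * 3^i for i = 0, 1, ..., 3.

This is a geometric sequence.
i=0: S_0 = -9 * 3^0 = -9
i=1: S_1 = -9 * 3^1 = -27
i=2: S_2 = -9 * 3^2 = -81
i=3: S_3 = -9 * 3^3 = -243
The first 4 terms are: [-9, -27, -81, -243]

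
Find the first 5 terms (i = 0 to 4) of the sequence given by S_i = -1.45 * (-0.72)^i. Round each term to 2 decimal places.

This is a geometric sequence.
i=0: S_0 = -1.45 * (-0.72)^0 = -1.45
i=1: S_1 = -1.45 * (-0.72)^1 ≈ 1.04
i=2: S_2 = -1.45 * (-0.72)^2 ≈ -0.75
i=3: S_3 = -1.45 * (-0.72)^3 ≈ 0.54
i=4: S_4 = -1.45 * (-0.72)^4 ≈ -0.39
The first 5 terms are: [-1.45, 1.04, -0.75, 0.54, -0.39]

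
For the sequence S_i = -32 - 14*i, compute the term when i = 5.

S_5 = -32 + -14*5 = -32 + -70 = -102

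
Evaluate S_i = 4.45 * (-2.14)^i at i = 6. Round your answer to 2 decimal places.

S_6 = 4.45 * (-2.14)^6 ≈ 4.45 * 96.0467 ≈ 427.41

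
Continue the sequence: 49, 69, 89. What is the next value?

Differences: 69 - 49 = 20
This is an arithmetic sequence with common difference d = 20.
Next term = 89 + 20 = 109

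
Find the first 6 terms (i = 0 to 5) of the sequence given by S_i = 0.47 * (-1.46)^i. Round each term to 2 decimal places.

This is a geometric sequence.
i=0: S_0 = 0.47 * (-1.46)^0 = 0.47
i=1: S_1 = 0.47 * (-1.46)^1 ≈ -0.69
i=2: S_2 = 0.47 * (-1.46)^2 ≈ 1.0
i=3: S_3 = 0.47 * (-1.46)^3 ≈ -1.46
i=4: S_4 = 0.47 * (-1.46)^4 ≈ 2.14
i=5: S_5 = 0.47 * (-1.46)^5 ≈ -3.12
The first 6 terms are: [0.47, -0.69, 1.0, -1.46, 2.14, -3.12]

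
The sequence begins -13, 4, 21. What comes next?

Differences: 4 - -13 = 17
This is an arithmetic sequence with common difference d = 17.
Next term = 21 + 17 = 38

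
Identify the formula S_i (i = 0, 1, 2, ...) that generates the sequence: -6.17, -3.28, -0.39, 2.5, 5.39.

Check differences: -3.28 - -6.17 = 2.89
-0.39 - -3.28 = 2.89
Common difference d = 2.89.
First term a = -6.17.
Formula: S_i = -6.17 + 2.89*i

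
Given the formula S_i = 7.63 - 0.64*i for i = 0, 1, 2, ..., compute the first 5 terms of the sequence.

This is an arithmetic sequence.
i=0: S_0 = 7.63 + -0.64*0 = 7.63
i=1: S_1 = 7.63 + -0.64*1 = 6.99
i=2: S_2 = 7.63 + -0.64*2 = 6.35
i=3: S_3 = 7.63 + -0.64*3 = 5.71
i=4: S_4 = 7.63 + -0.64*4 = 5.07
The first 5 terms are: [7.63, 6.99, 6.35, 5.71, 5.07]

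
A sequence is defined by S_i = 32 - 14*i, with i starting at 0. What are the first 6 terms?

This is an arithmetic sequence.
i=0: S_0 = 32 + -14*0 = 32
i=1: S_1 = 32 + -14*1 = 18
i=2: S_2 = 32 + -14*2 = 4
i=3: S_3 = 32 + -14*3 = -10
i=4: S_4 = 32 + -14*4 = -24
i=5: S_5 = 32 + -14*5 = -38
The first 6 terms are: [32, 18, 4, -10, -24, -38]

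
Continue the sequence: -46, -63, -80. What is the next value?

Differences: -63 - -46 = -17
This is an arithmetic sequence with common difference d = -17.
Next term = -80 + -17 = -97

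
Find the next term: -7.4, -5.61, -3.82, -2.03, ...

Differences: -5.61 - -7.4 = 1.79
This is an arithmetic sequence with common difference d = 1.79.
Next term = -2.03 + 1.79 = -0.24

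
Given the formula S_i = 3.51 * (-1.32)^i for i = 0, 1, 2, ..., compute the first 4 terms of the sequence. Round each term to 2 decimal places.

This is a geometric sequence.
i=0: S_0 = 3.51 * (-1.32)^0 = 3.51
i=1: S_1 = 3.51 * (-1.32)^1 ≈ -4.63
i=2: S_2 = 3.51 * (-1.32)^2 ≈ 6.12
i=3: S_3 = 3.51 * (-1.32)^3 ≈ -8.07
The first 4 terms are: [3.51, -4.63, 6.12, -8.07]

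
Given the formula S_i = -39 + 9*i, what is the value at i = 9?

S_9 = -39 + 9*9 = -39 + 81 = 42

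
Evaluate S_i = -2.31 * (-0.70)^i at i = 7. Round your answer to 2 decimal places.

S_7 = -2.31 * (-0.7)^7 ≈ -2.31 * -0.0824 ≈ 0.19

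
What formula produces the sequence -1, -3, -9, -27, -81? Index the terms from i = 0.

Check ratios: -3 / -1 = 3.0
Common ratio r = 3.
First term a = -1.
Formula: S_i = -1 * 3^i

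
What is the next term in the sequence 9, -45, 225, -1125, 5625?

Ratios: -45 / 9 = -5.0
This is a geometric sequence with common ratio r = -5.
Next term = 5625 * -5 = -28125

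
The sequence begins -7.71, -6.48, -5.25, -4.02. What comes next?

Differences: -6.48 - -7.71 = 1.23
This is an arithmetic sequence with common difference d = 1.23.
Next term = -4.02 + 1.23 = -2.79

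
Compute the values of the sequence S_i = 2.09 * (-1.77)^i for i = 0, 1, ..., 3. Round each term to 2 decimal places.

This is a geometric sequence.
i=0: S_0 = 2.09 * (-1.77)^0 = 2.09
i=1: S_1 = 2.09 * (-1.77)^1 ≈ -3.7
i=2: S_2 = 2.09 * (-1.77)^2 ≈ 6.55
i=3: S_3 = 2.09 * (-1.77)^3 ≈ -11.59
The first 4 terms are: [2.09, -3.7, 6.55, -11.59]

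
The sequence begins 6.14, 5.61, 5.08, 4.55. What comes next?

Differences: 5.61 - 6.14 = -0.53
This is an arithmetic sequence with common difference d = -0.53.
Next term = 4.55 + -0.53 = 4.02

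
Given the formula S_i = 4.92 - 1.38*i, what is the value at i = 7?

S_7 = 4.92 + -1.38*7 = 4.92 + -9.66 = -4.74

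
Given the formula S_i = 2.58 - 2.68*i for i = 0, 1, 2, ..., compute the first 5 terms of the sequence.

This is an arithmetic sequence.
i=0: S_0 = 2.58 + -2.68*0 = 2.58
i=1: S_1 = 2.58 + -2.68*1 = -0.1
i=2: S_2 = 2.58 + -2.68*2 = -2.78
i=3: S_3 = 2.58 + -2.68*3 = -5.46
i=4: S_4 = 2.58 + -2.68*4 = -8.14
The first 5 terms are: [2.58, -0.1, -2.78, -5.46, -8.14]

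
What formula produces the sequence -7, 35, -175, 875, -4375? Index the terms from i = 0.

Check ratios: 35 / -7 = -5.0
Common ratio r = -5.
First term a = -7.
Formula: S_i = -7 * (-5)^i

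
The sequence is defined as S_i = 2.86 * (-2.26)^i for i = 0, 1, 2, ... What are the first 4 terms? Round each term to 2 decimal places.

This is a geometric sequence.
i=0: S_0 = 2.86 * (-2.26)^0 = 2.86
i=1: S_1 = 2.86 * (-2.26)^1 ≈ -6.46
i=2: S_2 = 2.86 * (-2.26)^2 ≈ 14.61
i=3: S_3 = 2.86 * (-2.26)^3 ≈ -33.01
The first 4 terms are: [2.86, -6.46, 14.61, -33.01]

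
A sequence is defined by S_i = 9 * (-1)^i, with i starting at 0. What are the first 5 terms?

This is a geometric sequence.
i=0: S_0 = 9 * (-1)^0 = 9
i=1: S_1 = 9 * (-1)^1 = -9
i=2: S_2 = 9 * (-1)^2 = 9
i=3: S_3 = 9 * (-1)^3 = -9
i=4: S_4 = 9 * (-1)^4 = 9
The first 5 terms are: [9, -9, 9, -9, 9]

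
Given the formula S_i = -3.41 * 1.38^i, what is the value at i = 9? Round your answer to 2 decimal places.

S_9 = -3.41 * 1.38^9 ≈ -3.41 * 18.1515 ≈ -61.9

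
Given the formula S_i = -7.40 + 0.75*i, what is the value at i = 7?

S_7 = -7.4 + 0.75*7 = -7.4 + 5.25 = -2.15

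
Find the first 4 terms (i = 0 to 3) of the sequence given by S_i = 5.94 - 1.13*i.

This is an arithmetic sequence.
i=0: S_0 = 5.94 + -1.13*0 = 5.94
i=1: S_1 = 5.94 + -1.13*1 = 4.81
i=2: S_2 = 5.94 + -1.13*2 = 3.68
i=3: S_3 = 5.94 + -1.13*3 = 2.55
The first 4 terms are: [5.94, 4.81, 3.68, 2.55]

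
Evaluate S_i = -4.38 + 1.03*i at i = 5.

S_5 = -4.38 + 1.03*5 = -4.38 + 5.15 = 0.77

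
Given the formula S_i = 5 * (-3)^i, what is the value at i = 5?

S_5 = 5 * (-3)^5 = 5 * -243 = -1215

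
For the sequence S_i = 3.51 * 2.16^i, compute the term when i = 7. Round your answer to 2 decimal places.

S_7 = 3.51 * 2.16^7 ≈ 3.51 * 219.3695 ≈ 769.99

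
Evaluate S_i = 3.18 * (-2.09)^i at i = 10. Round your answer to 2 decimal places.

S_10 = 3.18 * (-2.09)^10 ≈ 3.18 * 1590.2407 ≈ 5056.97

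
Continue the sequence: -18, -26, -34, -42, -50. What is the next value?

Differences: -26 - -18 = -8
This is an arithmetic sequence with common difference d = -8.
Next term = -50 + -8 = -58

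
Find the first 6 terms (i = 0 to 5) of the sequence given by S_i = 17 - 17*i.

This is an arithmetic sequence.
i=0: S_0 = 17 + -17*0 = 17
i=1: S_1 = 17 + -17*1 = 0
i=2: S_2 = 17 + -17*2 = -17
i=3: S_3 = 17 + -17*3 = -34
i=4: S_4 = 17 + -17*4 = -51
i=5: S_5 = 17 + -17*5 = -68
The first 6 terms are: [17, 0, -17, -34, -51, -68]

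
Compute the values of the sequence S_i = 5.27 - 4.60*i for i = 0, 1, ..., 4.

This is an arithmetic sequence.
i=0: S_0 = 5.27 + -4.6*0 = 5.27
i=1: S_1 = 5.27 + -4.6*1 = 0.67
i=2: S_2 = 5.27 + -4.6*2 = -3.93
i=3: S_3 = 5.27 + -4.6*3 = -8.53
i=4: S_4 = 5.27 + -4.6*4 = -13.13
The first 5 terms are: [5.27, 0.67, -3.93, -8.53, -13.13]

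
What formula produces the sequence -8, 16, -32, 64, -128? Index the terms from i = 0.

Check ratios: 16 / -8 = -2.0
Common ratio r = -2.
First term a = -8.
Formula: S_i = -8 * (-2)^i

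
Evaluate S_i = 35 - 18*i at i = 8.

S_8 = 35 + -18*8 = 35 + -144 = -109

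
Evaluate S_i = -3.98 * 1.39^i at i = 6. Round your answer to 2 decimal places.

S_6 = -3.98 * 1.39^6 ≈ -3.98 * 7.2125 ≈ -28.71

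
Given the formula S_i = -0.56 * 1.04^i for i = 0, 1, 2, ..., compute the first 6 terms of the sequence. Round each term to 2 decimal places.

This is a geometric sequence.
i=0: S_0 = -0.56 * 1.04^0 = -0.56
i=1: S_1 = -0.56 * 1.04^1 ≈ -0.58
i=2: S_2 = -0.56 * 1.04^2 ≈ -0.61
i=3: S_3 = -0.56 * 1.04^3 ≈ -0.63
i=4: S_4 = -0.56 * 1.04^4 ≈ -0.66
i=5: S_5 = -0.56 * 1.04^5 ≈ -0.68
The first 6 terms are: [-0.56, -0.58, -0.61, -0.63, -0.66, -0.68]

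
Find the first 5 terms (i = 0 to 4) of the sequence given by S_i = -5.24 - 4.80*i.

This is an arithmetic sequence.
i=0: S_0 = -5.24 + -4.8*0 = -5.24
i=1: S_1 = -5.24 + -4.8*1 = -10.04
i=2: S_2 = -5.24 + -4.8*2 = -14.84
i=3: S_3 = -5.24 + -4.8*3 = -19.64
i=4: S_4 = -5.24 + -4.8*4 = -24.44
The first 5 terms are: [-5.24, -10.04, -14.84, -19.64, -24.44]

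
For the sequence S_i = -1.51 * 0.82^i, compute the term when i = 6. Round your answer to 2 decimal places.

S_6 = -1.51 * 0.82^6 ≈ -1.51 * 0.304 ≈ -0.46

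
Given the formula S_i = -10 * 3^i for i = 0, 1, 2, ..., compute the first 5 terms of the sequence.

This is a geometric sequence.
i=0: S_0 = -10 * 3^0 = -10
i=1: S_1 = -10 * 3^1 = -30
i=2: S_2 = -10 * 3^2 = -90
i=3: S_3 = -10 * 3^3 = -270
i=4: S_4 = -10 * 3^4 = -810
The first 5 terms are: [-10, -30, -90, -270, -810]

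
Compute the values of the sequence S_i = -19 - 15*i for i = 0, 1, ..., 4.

This is an arithmetic sequence.
i=0: S_0 = -19 + -15*0 = -19
i=1: S_1 = -19 + -15*1 = -34
i=2: S_2 = -19 + -15*2 = -49
i=3: S_3 = -19 + -15*3 = -64
i=4: S_4 = -19 + -15*4 = -79
The first 5 terms are: [-19, -34, -49, -64, -79]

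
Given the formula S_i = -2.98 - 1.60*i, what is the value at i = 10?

S_10 = -2.98 + -1.6*10 = -2.98 + -16.0 = -18.98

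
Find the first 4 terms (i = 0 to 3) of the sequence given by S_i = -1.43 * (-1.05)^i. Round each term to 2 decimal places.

This is a geometric sequence.
i=0: S_0 = -1.43 * (-1.05)^0 = -1.43
i=1: S_1 = -1.43 * (-1.05)^1 ≈ 1.5
i=2: S_2 = -1.43 * (-1.05)^2 ≈ -1.58
i=3: S_3 = -1.43 * (-1.05)^3 ≈ 1.66
The first 4 terms are: [-1.43, 1.5, -1.58, 1.66]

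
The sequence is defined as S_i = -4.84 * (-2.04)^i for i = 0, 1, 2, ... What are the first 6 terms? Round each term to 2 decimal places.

This is a geometric sequence.
i=0: S_0 = -4.84 * (-2.04)^0 = -4.84
i=1: S_1 = -4.84 * (-2.04)^1 ≈ 9.87
i=2: S_2 = -4.84 * (-2.04)^2 ≈ -20.14
i=3: S_3 = -4.84 * (-2.04)^3 ≈ 41.09
i=4: S_4 = -4.84 * (-2.04)^4 ≈ -83.82
i=5: S_5 = -4.84 * (-2.04)^5 ≈ 171.0
The first 6 terms are: [-4.84, 9.87, -20.14, 41.09, -83.82, 171.0]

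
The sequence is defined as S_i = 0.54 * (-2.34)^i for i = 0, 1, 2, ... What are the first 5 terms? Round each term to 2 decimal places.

This is a geometric sequence.
i=0: S_0 = 0.54 * (-2.34)^0 = 0.54
i=1: S_1 = 0.54 * (-2.34)^1 ≈ -1.26
i=2: S_2 = 0.54 * (-2.34)^2 ≈ 2.96
i=3: S_3 = 0.54 * (-2.34)^3 ≈ -6.92
i=4: S_4 = 0.54 * (-2.34)^4 ≈ 16.19
The first 5 terms are: [0.54, -1.26, 2.96, -6.92, 16.19]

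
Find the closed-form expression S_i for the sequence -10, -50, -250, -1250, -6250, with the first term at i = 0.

Check ratios: -50 / -10 = 5.0
Common ratio r = 5.
First term a = -10.
Formula: S_i = -10 * 5^i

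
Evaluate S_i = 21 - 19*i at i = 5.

S_5 = 21 + -19*5 = 21 + -95 = -74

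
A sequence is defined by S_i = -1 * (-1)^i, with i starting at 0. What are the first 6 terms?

This is a geometric sequence.
i=0: S_0 = -1 * (-1)^0 = -1
i=1: S_1 = -1 * (-1)^1 = 1
i=2: S_2 = -1 * (-1)^2 = -1
i=3: S_3 = -1 * (-1)^3 = 1
i=4: S_4 = -1 * (-1)^4 = -1
i=5: S_5 = -1 * (-1)^5 = 1
The first 6 terms are: [-1, 1, -1, 1, -1, 1]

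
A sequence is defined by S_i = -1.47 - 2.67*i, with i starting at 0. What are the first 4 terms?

This is an arithmetic sequence.
i=0: S_0 = -1.47 + -2.67*0 = -1.47
i=1: S_1 = -1.47 + -2.67*1 = -4.14
i=2: S_2 = -1.47 + -2.67*2 = -6.81
i=3: S_3 = -1.47 + -2.67*3 = -9.48
The first 4 terms are: [-1.47, -4.14, -6.81, -9.48]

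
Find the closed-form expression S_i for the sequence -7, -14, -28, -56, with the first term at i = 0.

Check ratios: -14 / -7 = 2.0
Common ratio r = 2.
First term a = -7.
Formula: S_i = -7 * 2^i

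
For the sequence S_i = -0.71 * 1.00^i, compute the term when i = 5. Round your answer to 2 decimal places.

S_5 = -0.71 * 1.0^5 = -0.71 * 1 = -0.71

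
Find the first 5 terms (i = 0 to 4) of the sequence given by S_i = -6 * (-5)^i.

This is a geometric sequence.
i=0: S_0 = -6 * (-5)^0 = -6
i=1: S_1 = -6 * (-5)^1 = 30
i=2: S_2 = -6 * (-5)^2 = -150
i=3: S_3 = -6 * (-5)^3 = 750
i=4: S_4 = -6 * (-5)^4 = -3750
The first 5 terms are: [-6, 30, -150, 750, -3750]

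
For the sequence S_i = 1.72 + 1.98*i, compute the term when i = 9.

S_9 = 1.72 + 1.98*9 = 1.72 + 17.82 = 19.54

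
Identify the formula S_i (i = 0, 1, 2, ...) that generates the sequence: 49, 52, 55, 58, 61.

Check differences: 52 - 49 = 3
55 - 52 = 3
Common difference d = 3.
First term a = 49.
Formula: S_i = 49 + 3*i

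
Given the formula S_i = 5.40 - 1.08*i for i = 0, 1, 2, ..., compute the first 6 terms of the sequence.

This is an arithmetic sequence.
i=0: S_0 = 5.4 + -1.08*0 = 5.4
i=1: S_1 = 5.4 + -1.08*1 = 4.32
i=2: S_2 = 5.4 + -1.08*2 = 3.24
i=3: S_3 = 5.4 + -1.08*3 = 2.16
i=4: S_4 = 5.4 + -1.08*4 = 1.08
i=5: S_5 = 5.4 + -1.08*5 = 0.0
The first 6 terms are: [5.4, 4.32, 3.24, 2.16, 1.08, 0.0]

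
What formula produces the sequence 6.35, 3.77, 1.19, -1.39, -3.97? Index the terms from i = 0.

Check differences: 3.77 - 6.35 = -2.58
1.19 - 3.77 = -2.58
Common difference d = -2.58.
First term a = 6.35.
Formula: S_i = 6.35 - 2.58*i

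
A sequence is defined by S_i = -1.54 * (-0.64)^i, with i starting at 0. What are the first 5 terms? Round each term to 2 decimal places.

This is a geometric sequence.
i=0: S_0 = -1.54 * (-0.64)^0 = -1.54
i=1: S_1 = -1.54 * (-0.64)^1 ≈ 0.99
i=2: S_2 = -1.54 * (-0.64)^2 ≈ -0.63
i=3: S_3 = -1.54 * (-0.64)^3 ≈ 0.4
i=4: S_4 = -1.54 * (-0.64)^4 ≈ -0.26
The first 5 terms are: [-1.54, 0.99, -0.63, 0.4, -0.26]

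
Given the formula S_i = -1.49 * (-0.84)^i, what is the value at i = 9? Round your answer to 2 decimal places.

S_9 = -1.49 * (-0.84)^9 ≈ -1.49 * -0.2082 ≈ 0.31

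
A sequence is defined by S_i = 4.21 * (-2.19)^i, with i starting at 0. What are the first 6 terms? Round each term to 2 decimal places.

This is a geometric sequence.
i=0: S_0 = 4.21 * (-2.19)^0 = 4.21
i=1: S_1 = 4.21 * (-2.19)^1 ≈ -9.22
i=2: S_2 = 4.21 * (-2.19)^2 ≈ 20.19
i=3: S_3 = 4.21 * (-2.19)^3 ≈ -44.22
i=4: S_4 = 4.21 * (-2.19)^4 ≈ 96.84
i=5: S_5 = 4.21 * (-2.19)^5 ≈ -212.08
The first 6 terms are: [4.21, -9.22, 20.19, -44.22, 96.84, -212.08]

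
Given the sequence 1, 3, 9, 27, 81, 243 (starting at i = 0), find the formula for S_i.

Check ratios: 3 / 1 = 3.0
Common ratio r = 3.
First term a = 1.
Formula: S_i = 1 * 3^i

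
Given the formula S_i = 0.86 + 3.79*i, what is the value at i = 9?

S_9 = 0.86 + 3.79*9 = 0.86 + 34.11 = 34.97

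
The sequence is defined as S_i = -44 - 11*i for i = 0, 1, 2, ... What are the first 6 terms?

This is an arithmetic sequence.
i=0: S_0 = -44 + -11*0 = -44
i=1: S_1 = -44 + -11*1 = -55
i=2: S_2 = -44 + -11*2 = -66
i=3: S_3 = -44 + -11*3 = -77
i=4: S_4 = -44 + -11*4 = -88
i=5: S_5 = -44 + -11*5 = -99
The first 6 terms are: [-44, -55, -66, -77, -88, -99]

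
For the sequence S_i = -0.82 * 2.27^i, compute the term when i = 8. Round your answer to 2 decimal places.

S_8 = -0.82 * 2.27^8 ≈ -0.82 * 705.0288 ≈ -578.12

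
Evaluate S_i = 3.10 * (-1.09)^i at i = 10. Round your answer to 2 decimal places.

S_10 = 3.1 * (-1.09)^10 ≈ 3.1 * 2.3674 ≈ 7.34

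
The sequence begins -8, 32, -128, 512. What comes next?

Ratios: 32 / -8 = -4.0
This is a geometric sequence with common ratio r = -4.
Next term = 512 * -4 = -2048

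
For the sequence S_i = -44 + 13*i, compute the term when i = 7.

S_7 = -44 + 13*7 = -44 + 91 = 47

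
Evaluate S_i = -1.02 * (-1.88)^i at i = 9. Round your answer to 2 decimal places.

S_9 = -1.02 * (-1.88)^9 ≈ -1.02 * -293.3733 ≈ 299.24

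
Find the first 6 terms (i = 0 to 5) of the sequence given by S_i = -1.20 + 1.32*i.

This is an arithmetic sequence.
i=0: S_0 = -1.2 + 1.32*0 = -1.2
i=1: S_1 = -1.2 + 1.32*1 = 0.12
i=2: S_2 = -1.2 + 1.32*2 = 1.44
i=3: S_3 = -1.2 + 1.32*3 = 2.76
i=4: S_4 = -1.2 + 1.32*4 = 4.08
i=5: S_5 = -1.2 + 1.32*5 = 5.4
The first 6 terms are: [-1.2, 0.12, 1.44, 2.76, 4.08, 5.4]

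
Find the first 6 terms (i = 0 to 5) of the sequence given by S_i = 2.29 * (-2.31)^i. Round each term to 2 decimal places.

This is a geometric sequence.
i=0: S_0 = 2.29 * (-2.31)^0 = 2.29
i=1: S_1 = 2.29 * (-2.31)^1 ≈ -5.29
i=2: S_2 = 2.29 * (-2.31)^2 ≈ 12.22
i=3: S_3 = 2.29 * (-2.31)^3 ≈ -28.23
i=4: S_4 = 2.29 * (-2.31)^4 ≈ 65.21
i=5: S_5 = 2.29 * (-2.31)^5 ≈ -150.62
The first 6 terms are: [2.29, -5.29, 12.22, -28.23, 65.21, -150.62]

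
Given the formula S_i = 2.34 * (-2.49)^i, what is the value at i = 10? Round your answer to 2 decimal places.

S_10 = 2.34 * (-2.49)^10 ≈ 2.34 * 9162.0672 ≈ 21439.24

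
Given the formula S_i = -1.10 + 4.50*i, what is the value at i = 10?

S_10 = -1.1 + 4.5*10 = -1.1 + 45.0 = 43.9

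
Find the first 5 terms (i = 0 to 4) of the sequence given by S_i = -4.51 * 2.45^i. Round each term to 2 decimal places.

This is a geometric sequence.
i=0: S_0 = -4.51 * 2.45^0 = -4.51
i=1: S_1 = -4.51 * 2.45^1 ≈ -11.05
i=2: S_2 = -4.51 * 2.45^2 ≈ -27.07
i=3: S_3 = -4.51 * 2.45^3 ≈ -66.32
i=4: S_4 = -4.51 * 2.45^4 ≈ -162.5
The first 5 terms are: [-4.51, -11.05, -27.07, -66.32, -162.5]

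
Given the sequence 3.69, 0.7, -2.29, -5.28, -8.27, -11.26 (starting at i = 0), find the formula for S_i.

Check differences: 0.7 - 3.69 = -2.99
-2.29 - 0.7 = -2.99
Common difference d = -2.99.
First term a = 3.69.
Formula: S_i = 3.69 - 2.99*i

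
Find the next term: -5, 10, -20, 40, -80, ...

Ratios: 10 / -5 = -2.0
This is a geometric sequence with common ratio r = -2.
Next term = -80 * -2 = 160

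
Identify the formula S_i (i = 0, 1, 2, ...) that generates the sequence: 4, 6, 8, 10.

Check differences: 6 - 4 = 2
8 - 6 = 2
Common difference d = 2.
First term a = 4.
Formula: S_i = 4 + 2*i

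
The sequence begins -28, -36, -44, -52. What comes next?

Differences: -36 - -28 = -8
This is an arithmetic sequence with common difference d = -8.
Next term = -52 + -8 = -60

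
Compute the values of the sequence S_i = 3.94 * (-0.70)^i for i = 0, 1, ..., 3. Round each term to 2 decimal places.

This is a geometric sequence.
i=0: S_0 = 3.94 * (-0.7)^0 = 3.94
i=1: S_1 = 3.94 * (-0.7)^1 ≈ -2.76
i=2: S_2 = 3.94 * (-0.7)^2 ≈ 1.93
i=3: S_3 = 3.94 * (-0.7)^3 ≈ -1.35
The first 4 terms are: [3.94, -2.76, 1.93, -1.35]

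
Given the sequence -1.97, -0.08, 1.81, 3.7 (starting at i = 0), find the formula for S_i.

Check differences: -0.08 - -1.97 = 1.89
1.81 - -0.08 = 1.89
Common difference d = 1.89.
First term a = -1.97.
Formula: S_i = -1.97 + 1.89*i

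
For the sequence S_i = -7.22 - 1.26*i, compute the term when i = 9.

S_9 = -7.22 + -1.26*9 = -7.22 + -11.34 = -18.56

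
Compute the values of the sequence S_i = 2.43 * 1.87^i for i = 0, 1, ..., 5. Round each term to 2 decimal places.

This is a geometric sequence.
i=0: S_0 = 2.43 * 1.87^0 = 2.43
i=1: S_1 = 2.43 * 1.87^1 ≈ 4.54
i=2: S_2 = 2.43 * 1.87^2 ≈ 8.5
i=3: S_3 = 2.43 * 1.87^3 ≈ 15.89
i=4: S_4 = 2.43 * 1.87^4 ≈ 29.71
i=5: S_5 = 2.43 * 1.87^5 ≈ 55.57
The first 6 terms are: [2.43, 4.54, 8.5, 15.89, 29.71, 55.57]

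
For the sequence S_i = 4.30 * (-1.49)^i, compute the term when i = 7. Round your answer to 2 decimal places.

S_7 = 4.3 * (-1.49)^7 ≈ 4.3 * -16.3044 ≈ -70.11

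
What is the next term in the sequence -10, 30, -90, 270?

Ratios: 30 / -10 = -3.0
This is a geometric sequence with common ratio r = -3.
Next term = 270 * -3 = -810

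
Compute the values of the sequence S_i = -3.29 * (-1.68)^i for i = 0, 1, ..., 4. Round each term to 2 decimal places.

This is a geometric sequence.
i=0: S_0 = -3.29 * (-1.68)^0 = -3.29
i=1: S_1 = -3.29 * (-1.68)^1 ≈ 5.53
i=2: S_2 = -3.29 * (-1.68)^2 ≈ -9.29
i=3: S_3 = -3.29 * (-1.68)^3 ≈ 15.6
i=4: S_4 = -3.29 * (-1.68)^4 ≈ -26.21
The first 5 terms are: [-3.29, 5.53, -9.29, 15.6, -26.21]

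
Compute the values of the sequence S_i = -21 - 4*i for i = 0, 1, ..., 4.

This is an arithmetic sequence.
i=0: S_0 = -21 + -4*0 = -21
i=1: S_1 = -21 + -4*1 = -25
i=2: S_2 = -21 + -4*2 = -29
i=3: S_3 = -21 + -4*3 = -33
i=4: S_4 = -21 + -4*4 = -37
The first 5 terms are: [-21, -25, -29, -33, -37]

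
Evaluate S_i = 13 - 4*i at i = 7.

S_7 = 13 + -4*7 = 13 + -28 = -15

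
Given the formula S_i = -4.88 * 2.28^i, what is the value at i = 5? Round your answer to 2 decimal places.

S_5 = -4.88 * 2.28^5 ≈ -4.88 * 61.6133 ≈ -300.67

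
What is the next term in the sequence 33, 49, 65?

Differences: 49 - 33 = 16
This is an arithmetic sequence with common difference d = 16.
Next term = 65 + 16 = 81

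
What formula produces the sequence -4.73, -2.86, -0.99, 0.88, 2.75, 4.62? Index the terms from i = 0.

Check differences: -2.86 - -4.73 = 1.87
-0.99 - -2.86 = 1.87
Common difference d = 1.87.
First term a = -4.73.
Formula: S_i = -4.73 + 1.87*i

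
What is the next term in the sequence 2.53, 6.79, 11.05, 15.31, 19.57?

Differences: 6.79 - 2.53 = 4.26
This is an arithmetic sequence with common difference d = 4.26.
Next term = 19.57 + 4.26 = 23.83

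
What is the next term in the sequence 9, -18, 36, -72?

Ratios: -18 / 9 = -2.0
This is a geometric sequence with common ratio r = -2.
Next term = -72 * -2 = 144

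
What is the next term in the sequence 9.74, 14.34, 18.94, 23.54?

Differences: 14.34 - 9.74 = 4.6
This is an arithmetic sequence with common difference d = 4.6.
Next term = 23.54 + 4.6 = 28.14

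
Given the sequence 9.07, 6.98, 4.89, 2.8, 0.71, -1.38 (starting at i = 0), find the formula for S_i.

Check differences: 6.98 - 9.07 = -2.09
4.89 - 6.98 = -2.09
Common difference d = -2.09.
First term a = 9.07.
Formula: S_i = 9.07 - 2.09*i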